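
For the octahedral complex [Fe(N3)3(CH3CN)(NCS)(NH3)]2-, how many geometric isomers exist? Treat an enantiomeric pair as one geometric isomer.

An octahedron has six vertices in three trans pairs; every non-trans pair is cis.
There are 4 geometric isomers: N3 mer (3 arrangements); N3 fac (chiral).

4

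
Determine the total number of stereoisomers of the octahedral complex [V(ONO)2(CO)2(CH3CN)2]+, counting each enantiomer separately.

The six octahedral sites form three mutually perpendicular trans pairs.
Systematic placement gives 5 geometric isomers: ONO trans, CO trans, CH3CN trans; ONO cis, CO cis, CH3CN trans; ONO trans, CO cis, CH3CN cis; ONO cis, CO cis, CH3CN cis (chiral); ONO cis, CO trans, CH3CN cis.
One of these lacks any improper symmetry element and so occurs as an enantiomeric pair, giving 5 + 1 = 6 stereoisomers in total.

6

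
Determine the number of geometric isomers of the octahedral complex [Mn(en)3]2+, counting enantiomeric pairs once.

In an octahedral complex each vertex has one trans partner and four cis neighbours.
Each en is bidentate and must span two cis positions.
Only one geometric arrangement is possible; it has no improper symmetry element, so it exists as a pair of enantiomers (2 stereoisomers).

1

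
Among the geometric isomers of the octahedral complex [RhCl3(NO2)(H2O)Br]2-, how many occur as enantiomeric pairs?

1

Systematic placement gives 4 geometric isomers: Cl mer (3 arrangements); Cl fac (chiral).
One of these lacks any improper symmetry element and so occurs as an enantiomeric pair, giving 4 + 1 = 5 stereoisomers in total.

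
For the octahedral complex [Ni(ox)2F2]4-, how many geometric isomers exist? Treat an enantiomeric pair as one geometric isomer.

The six octahedral sites form three mutually perpendicular trans pairs.
Each ox is bidentate and must span two cis positions.
Working through the distinct placements yields 2 geometric isomers: F trans; F cis (chiral).

2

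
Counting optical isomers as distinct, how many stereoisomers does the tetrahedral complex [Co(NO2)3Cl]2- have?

1

In a tetrahedral complex all four positions are equivalent and every pair of ligands is adjacent — there is no cis/trans distinction.
Only one geometric arrangement is possible.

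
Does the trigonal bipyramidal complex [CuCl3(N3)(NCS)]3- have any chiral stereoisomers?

no

In a trigonal bipyramid the two axial positions differ from the three equatorial ones.
The distinct arrangements are (4 in all): N3 equatorial, NCS equatorial; N3 axial, NCS equatorial; N3 equatorial, NCS axial; N3 axial, NCS axial.
Each arrangement has an internal mirror plane or centre of symmetry, so none is chiral.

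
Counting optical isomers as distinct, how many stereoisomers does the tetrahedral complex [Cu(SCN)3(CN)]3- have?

1

Only one geometric arrangement is possible.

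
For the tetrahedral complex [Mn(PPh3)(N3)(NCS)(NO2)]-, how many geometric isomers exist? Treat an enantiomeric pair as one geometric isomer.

All four vertices of a tetrahedron are equivalent and mutually adjacent, so cis/trans isomerism cannot arise.
Only one geometric arrangement is possible; it has no improper symmetry element, so it exists as a pair of enantiomers (2 stereoisomers).

1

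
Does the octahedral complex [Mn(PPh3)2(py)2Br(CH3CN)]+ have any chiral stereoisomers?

yes

In an octahedral complex each vertex has one trans partner and four cis neighbours.
There are 6 geometric isomers: PPh3 trans, py trans; PPh3 cis, py cis (3 arrangements, 2 chiral); PPh3 cis, py trans; PPh3 trans, py cis.
Of these, 2 lack any improper symmetry element and so occur as enantiomeric pairs, giving 6 + 2 = 8 stereoisomers in total.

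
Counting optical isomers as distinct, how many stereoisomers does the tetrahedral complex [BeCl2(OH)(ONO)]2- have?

Only one geometric arrangement is possible.

1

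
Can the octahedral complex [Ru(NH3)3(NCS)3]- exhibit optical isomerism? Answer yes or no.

no

An octahedron has six vertices in three trans pairs; every non-trans pair is cis.
There are 2 geometric isomers: NH3 mer; NH3 fac.
Each arrangement has an internal mirror plane or centre of symmetry, so none is chiral.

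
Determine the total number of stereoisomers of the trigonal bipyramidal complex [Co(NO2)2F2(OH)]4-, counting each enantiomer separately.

6

Exhaustive case analysis gives 5 geometric isomers.
One of these lacks any improper symmetry element and so occurs as an enantiomeric pair, giving 5 + 1 = 6 stereoisomers in total.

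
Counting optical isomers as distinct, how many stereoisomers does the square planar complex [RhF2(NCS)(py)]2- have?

2

In a square planar complex each vertex has one trans partner and two cis neighbours.
The distinct arrangements are (2 in all): F cis; F trans.
Each arrangement has an internal mirror plane or centre of symmetry, so none is chiral.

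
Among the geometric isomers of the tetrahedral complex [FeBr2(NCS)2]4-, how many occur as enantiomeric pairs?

In a tetrahedral complex all four positions are equivalent and every pair of ligands is adjacent — there is no cis/trans distinction.
Only one geometric arrangement is possible.

0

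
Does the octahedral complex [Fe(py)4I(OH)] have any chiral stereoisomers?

no

In an octahedral complex each vertex has one trans partner and four cis neighbours.
Working through the distinct placements yields 2 geometric isomers: I and OH mutually trans; I and OH mutually cis.
Each arrangement has an internal mirror plane or centre of symmetry, so none is chiral.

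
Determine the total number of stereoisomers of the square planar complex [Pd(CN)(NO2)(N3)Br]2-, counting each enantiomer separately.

3

The distinct arrangements are (3 in all): (Br/N3 trans, CN/NO2 trans); (Br/NO2 trans, CN/N3 trans); (Br/CN trans, N3/NO2 trans).
Each arrangement has an internal mirror plane or centre of symmetry, so none is chiral.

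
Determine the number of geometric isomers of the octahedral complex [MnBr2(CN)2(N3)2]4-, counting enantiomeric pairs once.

In an octahedral complex each vertex has one trans partner and four cis neighbours.
Systematic placement gives 5 geometric isomers: Br trans, CN trans, N3 trans; Br trans, CN cis, N3 cis; Br cis, CN cis, N3 trans; Br cis, CN cis, N3 cis (chiral); Br cis, CN trans, N3 cis.

5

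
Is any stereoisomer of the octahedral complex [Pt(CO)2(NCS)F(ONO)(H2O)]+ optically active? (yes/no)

yes

An octahedron has six vertices in three trans pairs; every non-trans pair is cis.
Placing the ligands in turn and identifying arrangements related by rotation or reflection leaves 9 distinct geometric isomers.
Of these, 6 lack any improper symmetry element and so occur as enantiomeric pairs, giving 9 + 6 = 15 stereoisomers in total.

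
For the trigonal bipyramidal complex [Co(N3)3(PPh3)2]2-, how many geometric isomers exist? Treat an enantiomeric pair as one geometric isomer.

A trigonal bipyramid has two axial and three equatorial sites, which are chemically inequivalent.
The distinct arrangements are (3 in all): PPh3 both equatorial; PPh3 one axial, one equatorial; PPh3 both axial.

3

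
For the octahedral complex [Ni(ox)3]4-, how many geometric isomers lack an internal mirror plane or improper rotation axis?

Each ox is bidentate and must span two cis positions.
Only one geometric arrangement is possible; it has no improper symmetry element, so it exists as a pair of enantiomers (2 stereoisomers).

1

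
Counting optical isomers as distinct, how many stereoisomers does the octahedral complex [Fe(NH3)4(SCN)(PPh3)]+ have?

2

In an octahedral complex each vertex has one trans partner and four cis neighbours.
The distinct arrangements are (2 in all): SCN and PPh3 mutually trans; SCN and PPh3 mutually cis.
Each arrangement has an internal mirror plane or centre of symmetry, so none is chiral.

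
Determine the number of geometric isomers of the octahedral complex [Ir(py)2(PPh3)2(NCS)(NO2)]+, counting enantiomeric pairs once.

6

An octahedron has six vertices in three trans pairs; every non-trans pair is cis.
Working through the distinct placements yields 6 geometric isomers: py trans, PPh3 trans; py cis, PPh3 cis (3 arrangements, 2 chiral); py trans, PPh3 cis; py cis, PPh3 trans.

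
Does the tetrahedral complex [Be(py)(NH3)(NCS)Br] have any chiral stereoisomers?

Only one geometric arrangement is possible; it has no improper symmetry element, so it exists as a pair of enantiomers (2 stereoisomers).

yes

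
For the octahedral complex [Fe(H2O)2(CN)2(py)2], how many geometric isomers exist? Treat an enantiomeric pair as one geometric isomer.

The six octahedral sites form three mutually perpendicular trans pairs.
There are 5 geometric isomers: H2O trans, CN trans, py trans; H2O cis, CN trans, py cis; H2O cis, CN cis, py trans; H2O cis, CN cis, py cis (chiral); H2O trans, CN cis, py cis.

5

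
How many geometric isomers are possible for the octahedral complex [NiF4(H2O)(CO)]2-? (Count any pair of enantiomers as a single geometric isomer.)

2

The six octahedral sites form three mutually perpendicular trans pairs.
There are 2 geometric isomers: H2O and CO mutually cis; H2O and CO mutually trans.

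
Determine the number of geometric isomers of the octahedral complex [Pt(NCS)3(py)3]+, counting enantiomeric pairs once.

2

The six octahedral sites form three mutually perpendicular trans pairs.
Working through the distinct placements yields 2 geometric isomers: NCS mer; NCS fac.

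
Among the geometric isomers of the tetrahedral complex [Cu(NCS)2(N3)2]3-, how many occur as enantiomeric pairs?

0

All four vertices of a tetrahedron are equivalent and mutually adjacent, so cis/trans isomerism cannot arise.
Only one geometric arrangement is possible.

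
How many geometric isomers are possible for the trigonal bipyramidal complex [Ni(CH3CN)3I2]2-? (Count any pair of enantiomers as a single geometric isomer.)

3

In a trigonal bipyramid the two axial positions differ from the three equatorial ones.
Working through the distinct placements yields 3 geometric isomers: I both equatorial; I one axial, one equatorial; I both axial.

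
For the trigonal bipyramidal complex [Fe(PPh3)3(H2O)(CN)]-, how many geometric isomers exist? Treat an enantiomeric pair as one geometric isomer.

4

A trigonal bipyramid has two axial and three equatorial sites, which are chemically inequivalent.
There are 4 geometric isomers: H2O axial, CN axial; H2O equatorial, CN axial; H2O axial, CN equatorial; H2O equatorial, CN equatorial.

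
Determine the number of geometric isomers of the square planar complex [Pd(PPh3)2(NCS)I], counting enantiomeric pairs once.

2

A square has two trans pairs of vertices; adjacent vertices are cis.
There are 2 geometric isomers: PPh3 cis; PPh3 trans.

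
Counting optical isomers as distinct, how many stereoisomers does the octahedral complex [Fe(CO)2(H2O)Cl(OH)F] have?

An octahedron has six vertices in three trans pairs; every non-trans pair is cis.
Systematic enumeration (placing each ligand type in turn and discarding arrangements equivalent by rotation or reflection) gives 9 geometric isomers.
Of these, 6 lack any improper symmetry element and so occur as enantiomeric pairs, giving 9 + 6 = 15 stereoisomers in total.

15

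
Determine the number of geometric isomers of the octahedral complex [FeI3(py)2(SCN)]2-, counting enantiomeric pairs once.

3

The six octahedral sites form three mutually perpendicular trans pairs.
Working through the distinct placements yields 3 geometric isomers: I mer, py trans; I mer, py cis; I fac, py cis.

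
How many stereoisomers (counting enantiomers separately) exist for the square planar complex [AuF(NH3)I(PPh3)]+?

3

In a square planar complex each vertex has one trans partner and two cis neighbours.
Systematic placement gives 3 geometric isomers: (F/NH3 trans, I/PPh3 trans); (F/PPh3 trans, I/NH3 trans); (F/I trans, NH3/PPh3 trans).
Each arrangement has an internal mirror plane or centre of symmetry, so none is chiral.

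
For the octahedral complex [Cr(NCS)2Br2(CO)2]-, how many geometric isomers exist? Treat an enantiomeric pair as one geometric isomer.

5

There are 5 geometric isomers: NCS trans, Br trans, CO trans; NCS cis, Br trans, CO cis; NCS trans, Br cis, CO cis; NCS cis, Br cis, CO cis (chiral); NCS cis, Br cis, CO trans.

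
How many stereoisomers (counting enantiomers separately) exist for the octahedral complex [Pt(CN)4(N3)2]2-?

In an octahedral complex each vertex has one trans partner and four cis neighbours.
Systematic placement gives 2 geometric isomers: N3 trans; N3 cis.
Each arrangement has an internal mirror plane or centre of symmetry, so none is chiral.

2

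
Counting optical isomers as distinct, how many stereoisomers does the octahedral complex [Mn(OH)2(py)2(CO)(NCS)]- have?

An octahedron has six vertices in three trans pairs; every non-trans pair is cis.
Systematic placement gives 6 geometric isomers: OH trans, py trans; OH cis, py cis (3 arrangements, 2 chiral); OH cis, py trans; OH trans, py cis.
Of these, 2 lack any improper symmetry element and so occur as enantiomeric pairs, giving 6 + 2 = 8 stereoisomers in total.

8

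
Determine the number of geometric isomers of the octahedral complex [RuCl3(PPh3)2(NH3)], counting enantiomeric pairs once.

An octahedron has six vertices in three trans pairs; every non-trans pair is cis.
Systematic placement gives 3 geometric isomers: Cl mer, PPh3 trans; Cl mer, PPh3 cis; Cl fac, PPh3 cis.

3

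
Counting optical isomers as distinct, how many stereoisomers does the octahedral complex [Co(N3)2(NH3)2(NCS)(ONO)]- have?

8

Systematic placement gives 6 geometric isomers: N3 trans, NH3 cis; N3 trans, NH3 trans; N3 cis, NH3 cis (3 arrangements, 2 chiral); N3 cis, NH3 trans.
Of these, 2 lack any improper symmetry element and so occur as enantiomeric pairs, giving 6 + 2 = 8 stereoisomers in total.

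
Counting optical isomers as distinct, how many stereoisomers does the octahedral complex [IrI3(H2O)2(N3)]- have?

In an octahedral complex each vertex has one trans partner and four cis neighbours.
There are 3 geometric isomers: I mer, H2O trans; I fac, H2O cis; I mer, H2O cis.
Each arrangement has an internal mirror plane or centre of symmetry, so none is chiral.

3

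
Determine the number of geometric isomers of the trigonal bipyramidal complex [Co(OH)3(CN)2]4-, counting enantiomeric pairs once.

3

In a trigonal bipyramid the two axial positions differ from the three equatorial ones.
The distinct arrangements are (3 in all): CN both axial; CN one axial, one equatorial; CN both equatorial.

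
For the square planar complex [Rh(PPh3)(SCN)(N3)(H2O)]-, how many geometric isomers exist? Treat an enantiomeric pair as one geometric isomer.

In a square planar complex each vertex has one trans partner and two cis neighbours.
There are 3 geometric isomers: (H2O/PPh3 trans, N3/SCN trans); (H2O/SCN trans, N3/PPh3 trans); (H2O/N3 trans, PPh3/SCN trans).

3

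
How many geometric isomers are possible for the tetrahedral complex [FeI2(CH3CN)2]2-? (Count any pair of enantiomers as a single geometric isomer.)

Only one geometric arrangement is possible.

1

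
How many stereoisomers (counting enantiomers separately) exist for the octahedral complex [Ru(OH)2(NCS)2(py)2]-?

There are 5 geometric isomers: OH trans, NCS trans, py trans; OH cis, NCS trans, py cis; OH cis, NCS cis, py trans; OH cis, NCS cis, py cis (chiral); OH trans, NCS cis, py cis.
One of these lacks any improper symmetry element and so occurs as an enantiomeric pair, giving 5 + 1 = 6 stereoisomers in total.

6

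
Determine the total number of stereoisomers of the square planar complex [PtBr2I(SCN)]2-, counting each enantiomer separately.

Systematic placement gives 2 geometric isomers: Br cis; Br trans.
Each arrangement has an internal mirror plane or centre of symmetry, so none is chiral.

2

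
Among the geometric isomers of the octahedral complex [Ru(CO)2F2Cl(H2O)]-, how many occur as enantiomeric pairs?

2

There are 6 geometric isomers: CO trans, F cis; CO trans, F trans; CO cis, F cis (3 arrangements, 2 chiral); CO cis, F trans.
Of these, 2 lack any improper symmetry element and so occur as enantiomeric pairs, giving 6 + 2 = 8 stereoisomers in total.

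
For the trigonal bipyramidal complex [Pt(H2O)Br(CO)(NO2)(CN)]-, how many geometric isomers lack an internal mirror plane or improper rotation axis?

10

A trigonal bipyramid has two axial and three equatorial sites, which are chemically inequivalent.
Placing the ligands in turn and identifying arrangements related by rotation or reflection leaves 10 distinct geometric isomers.
Of these, 10 lack any improper symmetry element and so occur as enantiomeric pairs, giving 10 + 10 = 20 stereoisomers in total.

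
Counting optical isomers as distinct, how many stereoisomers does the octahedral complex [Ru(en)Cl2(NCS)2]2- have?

4

The six octahedral sites form three mutually perpendicular trans pairs.
Each en is bidentate and must span two cis positions.
Systematic placement gives 3 geometric isomers: Cl trans, NCS cis; Cl cis, NCS cis (chiral); Cl cis, NCS trans.
One of these lacks any improper symmetry element and so occurs as an enantiomeric pair, giving 3 + 1 = 4 stereoisomers in total.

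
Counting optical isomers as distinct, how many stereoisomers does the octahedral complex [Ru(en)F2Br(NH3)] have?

The six octahedral sites form three mutually perpendicular trans pairs.
Each en is bidentate and must span two cis positions.
Systematic placement gives 4 geometric isomers: F cis (3 arrangements, 2 chiral); F trans.
Of these, 2 lack any improper symmetry element and so occur as enantiomeric pairs, giving 4 + 2 = 6 stereoisomers in total.

6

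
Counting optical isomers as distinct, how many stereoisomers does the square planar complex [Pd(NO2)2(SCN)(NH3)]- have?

In a square planar complex each vertex has one trans partner and two cis neighbours.
Systematic placement gives 2 geometric isomers: NO2 cis; NO2 trans.
Each arrangement has an internal mirror plane or centre of symmetry, so none is chiral.

2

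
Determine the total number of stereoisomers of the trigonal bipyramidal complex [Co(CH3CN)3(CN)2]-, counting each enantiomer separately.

A trigonal bipyramid has two axial and three equatorial sites, which are chemically inequivalent.
Working through the distinct placements yields 3 geometric isomers: CN both equatorial; CN one axial, one equatorial; CN both axial.
Each arrangement has an internal mirror plane or centre of symmetry, so none is chiral.

3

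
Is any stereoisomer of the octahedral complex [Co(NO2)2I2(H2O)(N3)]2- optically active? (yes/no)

The six octahedral sites form three mutually perpendicular trans pairs.
The distinct arrangements are (6 in all): NO2 trans, I cis; NO2 cis, I cis (3 arrangements, 2 chiral); NO2 trans, I trans; NO2 cis, I trans.
Of these, 2 lack any improper symmetry element and so occur as enantiomeric pairs, giving 6 + 2 = 8 stereoisomers in total.

yes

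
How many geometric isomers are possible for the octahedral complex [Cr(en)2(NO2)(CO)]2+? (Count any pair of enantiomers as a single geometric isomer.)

In an octahedral complex each vertex has one trans partner and four cis neighbours.
Each en is bidentate and must span two cis positions.
The distinct arrangements are (2 in all): NO2 and CO mutually trans; NO2 and CO mutually cis (chiral).

2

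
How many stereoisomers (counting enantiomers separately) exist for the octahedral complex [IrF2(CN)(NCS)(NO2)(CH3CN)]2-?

An octahedron has six vertices in three trans pairs; every non-trans pair is cis.
Placing the ligands in turn and identifying arrangements related by rotation or reflection leaves 9 distinct geometric isomers.
Of these, 6 lack any improper symmetry element and so occur as enantiomeric pairs, giving 9 + 6 = 15 stereoisomers in total.

15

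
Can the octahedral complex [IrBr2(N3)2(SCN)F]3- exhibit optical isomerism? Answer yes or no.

yes

In an octahedral complex each vertex has one trans partner and four cis neighbours.
There are 6 geometric isomers: Br trans, N3 cis; Br trans, N3 trans; Br cis, N3 cis (3 arrangements, 2 chiral); Br cis, N3 trans.
Of these, 2 lack any improper symmetry element and so occur as enantiomeric pairs, giving 6 + 2 = 8 stereoisomers in total.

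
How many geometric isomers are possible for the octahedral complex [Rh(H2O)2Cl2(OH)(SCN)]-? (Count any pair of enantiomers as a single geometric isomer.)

An octahedron has six vertices in three trans pairs; every non-trans pair is cis.
Systematic placement gives 6 geometric isomers: H2O trans, Cl trans; H2O cis, Cl trans; H2O cis, Cl cis (3 arrangements, 2 chiral); H2O trans, Cl cis.

6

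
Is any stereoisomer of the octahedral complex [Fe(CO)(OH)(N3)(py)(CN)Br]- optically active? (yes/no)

In an octahedral complex each vertex has one trans partner and four cis neighbours.
Systematic enumeration (placing each ligand type in turn and discarding arrangements equivalent by rotation or reflection) gives 15 geometric isomers.
Of these, 15 lack any improper symmetry element and so occur as enantiomeric pairs, giving 15 + 15 = 30 stereoisomers in total.

yes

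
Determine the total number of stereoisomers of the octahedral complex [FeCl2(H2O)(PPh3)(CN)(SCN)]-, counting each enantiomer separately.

15

The six octahedral sites form three mutually perpendicular trans pairs.
Exhaustive case analysis gives 9 geometric isomers.
Of these, 6 lack any improper symmetry element and so occur as enantiomeric pairs, giving 9 + 6 = 15 stereoisomers in total.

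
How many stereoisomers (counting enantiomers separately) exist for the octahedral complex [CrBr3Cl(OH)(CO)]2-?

In an octahedral complex each vertex has one trans partner and four cis neighbours.
Working through the distinct placements yields 4 geometric isomers: Br mer (3 arrangements); Br fac (chiral).
One of these lacks any improper symmetry element and so occurs as an enantiomeric pair, giving 4 + 1 = 5 stereoisomers in total.

5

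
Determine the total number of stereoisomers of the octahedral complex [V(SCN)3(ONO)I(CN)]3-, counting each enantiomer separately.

5

In an octahedral complex each vertex has one trans partner and four cis neighbours.
Systematic placement gives 4 geometric isomers: SCN mer (3 arrangements); SCN fac (chiral).
One of these lacks any improper symmetry element and so occurs as an enantiomeric pair, giving 4 + 1 = 5 stereoisomers in total.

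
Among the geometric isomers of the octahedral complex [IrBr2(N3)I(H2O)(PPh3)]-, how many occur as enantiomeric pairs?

6

An octahedron has six vertices in three trans pairs; every non-trans pair is cis.
Placing the ligands in turn and identifying arrangements related by rotation or reflection leaves 9 distinct geometric isomers.
Of these, 6 lack any improper symmetry element and so occur as enantiomeric pairs, giving 9 + 6 = 15 stereoisomers in total.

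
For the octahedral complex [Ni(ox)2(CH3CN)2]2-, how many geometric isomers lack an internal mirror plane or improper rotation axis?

1

An octahedron has six vertices in three trans pairs; every non-trans pair is cis.
Each ox is bidentate and must span two cis positions.
Systematic placement gives 2 geometric isomers: CH3CN trans; CH3CN cis (chiral).
One of these lacks any improper symmetry element and so occurs as an enantiomeric pair, giving 2 + 1 = 3 stereoisomers in total.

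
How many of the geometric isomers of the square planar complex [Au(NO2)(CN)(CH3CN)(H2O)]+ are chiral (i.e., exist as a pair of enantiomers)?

A square has two trans pairs of vertices; adjacent vertices are cis.
Working through the distinct placements yields 3 geometric isomers: (CH3CN/H2O trans, CN/NO2 trans); (CH3CN/NO2 trans, CN/H2O trans); (CH3CN/CN trans, H2O/NO2 trans).
Each arrangement has an internal mirror plane or centre of symmetry, so none is chiral.

0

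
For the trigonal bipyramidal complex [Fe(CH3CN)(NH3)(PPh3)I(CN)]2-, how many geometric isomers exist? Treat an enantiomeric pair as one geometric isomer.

10

In a trigonal bipyramid the two axial positions differ from the three equatorial ones.
Exhaustive case analysis gives 10 geometric isomers.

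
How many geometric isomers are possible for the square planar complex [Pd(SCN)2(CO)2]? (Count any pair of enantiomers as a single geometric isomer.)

2

A square has two trans pairs of vertices; adjacent vertices are cis.
The distinct arrangements are (2 in all): SCN cis; SCN trans.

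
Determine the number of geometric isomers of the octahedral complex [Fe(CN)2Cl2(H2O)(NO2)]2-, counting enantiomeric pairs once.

6

In an octahedral complex each vertex has one trans partner and four cis neighbours.
There are 6 geometric isomers: CN trans, Cl trans; CN trans, Cl cis; CN cis, Cl cis (3 arrangements, 2 chiral); CN cis, Cl trans.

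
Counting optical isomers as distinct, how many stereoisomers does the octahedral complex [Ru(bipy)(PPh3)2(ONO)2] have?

An octahedron has six vertices in three trans pairs; every non-trans pair is cis.
Each bipy is bidentate and must span two cis positions.
Working through the distinct placements yields 3 geometric isomers: PPh3 cis, ONO trans; PPh3 cis, ONO cis (chiral); PPh3 trans, ONO cis.
One of these lacks any improper symmetry element and so occurs as an enantiomeric pair, giving 3 + 1 = 4 stereoisomers in total.

4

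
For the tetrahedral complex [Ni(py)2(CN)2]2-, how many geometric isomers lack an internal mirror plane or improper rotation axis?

0

In a tetrahedral complex all four positions are equivalent and every pair of ligands is adjacent — there is no cis/trans distinction.
Only one geometric arrangement is possible.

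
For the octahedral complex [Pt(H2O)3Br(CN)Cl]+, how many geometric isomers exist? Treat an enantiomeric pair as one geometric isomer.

There are 4 geometric isomers: H2O mer (3 arrangements); H2O fac (chiral).

4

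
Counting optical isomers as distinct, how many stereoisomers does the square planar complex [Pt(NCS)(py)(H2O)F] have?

In a square planar complex each vertex has one trans partner and two cis neighbours.
Working through the distinct placements yields 3 geometric isomers: (F/NCS trans, H2O/py trans); (F/py trans, H2O/NCS trans); (F/H2O trans, NCS/py trans).
Each arrangement has an internal mirror plane or centre of symmetry, so none is chiral.

3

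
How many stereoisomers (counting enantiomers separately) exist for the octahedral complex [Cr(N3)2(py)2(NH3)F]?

8

The six octahedral sites form three mutually perpendicular trans pairs.
Working through the distinct placements yields 6 geometric isomers: N3 cis, py trans; N3 cis, py cis (3 arrangements, 2 chiral); N3 trans, py trans; N3 trans, py cis.
Of these, 2 lack any improper symmetry element and so occur as enantiomeric pairs, giving 6 + 2 = 8 stereoisomers in total.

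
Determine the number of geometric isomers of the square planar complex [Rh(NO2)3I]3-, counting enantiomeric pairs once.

In a square planar complex each vertex has one trans partner and two cis neighbours.
Only one geometric arrangement is possible.

1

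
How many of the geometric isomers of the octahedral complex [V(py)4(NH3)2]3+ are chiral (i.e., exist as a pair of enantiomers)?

0

An octahedron has six vertices in three trans pairs; every non-trans pair is cis.
There are 2 geometric isomers: NH3 trans; NH3 cis.
Each arrangement has an internal mirror plane or centre of symmetry, so none is chiral.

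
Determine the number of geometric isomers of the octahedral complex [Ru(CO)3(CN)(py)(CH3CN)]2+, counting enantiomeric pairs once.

4

An octahedron has six vertices in three trans pairs; every non-trans pair is cis.
There are 4 geometric isomers: CO mer (3 arrangements); CO fac (chiral).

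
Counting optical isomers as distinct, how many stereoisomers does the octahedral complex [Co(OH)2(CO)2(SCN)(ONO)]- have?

The six octahedral sites form three mutually perpendicular trans pairs.
The distinct arrangements are (6 in all): OH trans, CO trans; OH cis, CO trans; OH cis, CO cis (3 arrangements, 2 chiral); OH trans, CO cis.
Of these, 2 lack any improper symmetry element and so occur as enantiomeric pairs, giving 6 + 2 = 8 stereoisomers in total.

8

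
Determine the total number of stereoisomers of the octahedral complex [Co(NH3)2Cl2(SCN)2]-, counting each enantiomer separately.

There are 5 geometric isomers: NH3 trans, Cl trans, SCN trans; NH3 cis, Cl trans, SCN cis; NH3 cis, Cl cis, SCN trans; NH3 cis, Cl cis, SCN cis (chiral); NH3 trans, Cl cis, SCN cis.
One of these lacks any improper symmetry element and so occurs as an enantiomeric pair, giving 5 + 1 = 6 stereoisomers in total.

6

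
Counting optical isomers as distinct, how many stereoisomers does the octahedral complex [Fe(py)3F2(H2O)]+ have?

3

The six octahedral sites form three mutually perpendicular trans pairs.
The distinct arrangements are (3 in all): py mer, F trans; py mer, F cis; py fac, F cis.
Each arrangement has an internal mirror plane or centre of symmetry, so none is chiral.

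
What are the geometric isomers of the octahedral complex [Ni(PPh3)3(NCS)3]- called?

fac and mer

In an octahedral complex each vertex has one trans partner and four cis neighbours.
There are 2 geometric isomers: PPh3 mer; PPh3 fac.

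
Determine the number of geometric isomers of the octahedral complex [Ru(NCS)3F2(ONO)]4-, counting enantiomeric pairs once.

3

Systematic placement gives 3 geometric isomers: NCS mer, F trans; NCS fac, F cis; NCS mer, F cis.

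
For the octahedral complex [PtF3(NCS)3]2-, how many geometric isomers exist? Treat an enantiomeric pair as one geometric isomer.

In an octahedral complex each vertex has one trans partner and four cis neighbours.
There are 2 geometric isomers: F mer; F fac.

2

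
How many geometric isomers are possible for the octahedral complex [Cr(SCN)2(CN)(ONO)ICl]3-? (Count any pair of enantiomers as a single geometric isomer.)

9

In an octahedral complex each vertex has one trans partner and four cis neighbours.
Systematic enumeration (placing each ligand type in turn and discarding arrangements equivalent by rotation or reflection) gives 9 geometric isomers.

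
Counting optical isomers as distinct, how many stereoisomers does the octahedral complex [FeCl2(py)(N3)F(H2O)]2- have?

15

An octahedron has six vertices in three trans pairs; every non-trans pair is cis.
Systematic enumeration (placing each ligand type in turn and discarding arrangements equivalent by rotation or reflection) gives 9 geometric isomers.
Of these, 6 lack any improper symmetry element and so occur as enantiomeric pairs, giving 9 + 6 = 15 stereoisomers in total.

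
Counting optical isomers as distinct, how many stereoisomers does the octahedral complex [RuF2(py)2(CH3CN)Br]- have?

An octahedron has six vertices in three trans pairs; every non-trans pair is cis.
Systematic placement gives 6 geometric isomers: F trans, py trans; F cis, py cis (3 arrangements, 2 chiral); F cis, py trans; F trans, py cis.
Of these, 2 lack any improper symmetry element and so occur as enantiomeric pairs, giving 6 + 2 = 8 stereoisomers in total.

8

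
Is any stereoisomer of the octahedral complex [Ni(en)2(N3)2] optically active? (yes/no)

yes

Each en is bidentate and must span two cis positions.
There are 2 geometric isomers: N3 trans; N3 cis (chiral).
One of these lacks any improper symmetry element and so occurs as an enantiomeric pair, giving 2 + 1 = 3 stereoisomers in total.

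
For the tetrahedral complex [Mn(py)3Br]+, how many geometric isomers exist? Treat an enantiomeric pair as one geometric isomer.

All four vertices of a tetrahedron are equivalent and mutually adjacent, so cis/trans isomerism cannot arise.
Only one geometric arrangement is possible.

1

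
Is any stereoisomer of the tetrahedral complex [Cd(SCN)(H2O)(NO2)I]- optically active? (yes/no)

All four vertices of a tetrahedron are equivalent and mutually adjacent, so cis/trans isomerism cannot arise.
Only one geometric arrangement is possible; it has no improper symmetry element, so it exists as a pair of enantiomers (2 stereoisomers).

yes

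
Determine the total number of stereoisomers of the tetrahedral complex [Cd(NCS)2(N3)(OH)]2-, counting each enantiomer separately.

1

All four vertices of a tetrahedron are equivalent and mutually adjacent, so cis/trans isomerism cannot arise.
Only one geometric arrangement is possible.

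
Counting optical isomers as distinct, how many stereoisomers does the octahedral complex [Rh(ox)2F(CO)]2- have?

An octahedron has six vertices in three trans pairs; every non-trans pair is cis.
Each ox is bidentate and must span two cis positions.
Working through the distinct placements yields 2 geometric isomers: F and CO mutually trans; F and CO mutually cis (chiral).
One of these lacks any improper symmetry element and so occurs as an enantiomeric pair, giving 2 + 1 = 3 stereoisomers in total.

3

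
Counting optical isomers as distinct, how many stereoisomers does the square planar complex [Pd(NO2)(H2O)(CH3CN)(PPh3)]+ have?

A square has two trans pairs of vertices; adjacent vertices are cis.
There are 3 geometric isomers: (CH3CN/NO2 trans, H2O/PPh3 trans); (CH3CN/PPh3 trans, H2O/NO2 trans); (CH3CN/H2O trans, NO2/PPh3 trans).
Each arrangement has an internal mirror plane or centre of symmetry, so none is chiral.

3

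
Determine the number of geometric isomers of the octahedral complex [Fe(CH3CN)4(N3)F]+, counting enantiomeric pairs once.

2

In an octahedral complex each vertex has one trans partner and four cis neighbours.
Systematic placement gives 2 geometric isomers: N3 and F mutually trans; N3 and F mutually cis.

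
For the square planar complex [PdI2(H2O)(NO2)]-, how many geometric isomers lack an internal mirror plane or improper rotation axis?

0

A square has two trans pairs of vertices; adjacent vertices are cis.
Systematic placement gives 2 geometric isomers: I cis; I trans.
Each arrangement has an internal mirror plane or centre of symmetry, so none is chiral.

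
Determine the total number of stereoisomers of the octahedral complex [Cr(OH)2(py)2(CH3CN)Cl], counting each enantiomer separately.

8

An octahedron has six vertices in three trans pairs; every non-trans pair is cis.
There are 6 geometric isomers: OH trans, py trans; OH cis, py cis (3 arrangements, 2 chiral); OH cis, py trans; OH trans, py cis.
Of these, 2 lack any improper symmetry element and so occur as enantiomeric pairs, giving 6 + 2 = 8 stereoisomers in total.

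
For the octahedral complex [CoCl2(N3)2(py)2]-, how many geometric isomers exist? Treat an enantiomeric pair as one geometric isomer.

An octahedron has six vertices in three trans pairs; every non-trans pair is cis.
Systematic placement gives 5 geometric isomers: Cl trans, N3 trans, py trans; Cl trans, N3 cis, py cis; Cl cis, N3 cis, py trans; Cl cis, N3 cis, py cis (chiral); Cl cis, N3 trans, py cis.

5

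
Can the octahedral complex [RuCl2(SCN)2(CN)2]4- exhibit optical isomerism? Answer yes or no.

An octahedron has six vertices in three trans pairs; every non-trans pair is cis.
There are 5 geometric isomers: Cl trans, SCN trans, CN trans; Cl cis, SCN cis, CN trans; Cl cis, SCN trans, CN cis; Cl cis, SCN cis, CN cis (chiral); Cl trans, SCN cis, CN cis.
One of these lacks any improper symmetry element and so occurs as an enantiomeric pair, giving 5 + 1 = 6 stereoisomers in total.

yes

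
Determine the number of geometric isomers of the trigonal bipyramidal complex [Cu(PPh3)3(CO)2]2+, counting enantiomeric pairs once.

A trigonal bipyramid has two axial and three equatorial sites, which are chemically inequivalent.
There are 3 geometric isomers: CO both axial; CO one axial, one equatorial; CO both equatorial.

3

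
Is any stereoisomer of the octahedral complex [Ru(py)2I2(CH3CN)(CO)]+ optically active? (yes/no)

yes

In an octahedral complex each vertex has one trans partner and four cis neighbours.
There are 6 geometric isomers: py trans, I trans; py cis, I cis (3 arrangements, 2 chiral); py trans, I cis; py cis, I trans.
Of these, 2 lack any improper symmetry element and so occur as enantiomeric pairs, giving 6 + 2 = 8 stereoisomers in total.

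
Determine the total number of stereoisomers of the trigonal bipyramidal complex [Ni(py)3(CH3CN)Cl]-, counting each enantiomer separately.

Systematic placement gives 4 geometric isomers: CH3CN axial, Cl axial; CH3CN axial, Cl equatorial; CH3CN equatorial, Cl axial; CH3CN equatorial, Cl equatorial.
Each arrangement has an internal mirror plane or centre of symmetry, so none is chiral.

4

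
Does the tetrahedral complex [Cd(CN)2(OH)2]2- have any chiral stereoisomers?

no

Only one geometric arrangement is possible.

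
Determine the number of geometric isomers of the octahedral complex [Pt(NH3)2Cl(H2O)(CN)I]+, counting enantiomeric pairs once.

Systematic enumeration (placing each ligand type in turn and discarding arrangements equivalent by rotation or reflection) gives 9 geometric isomers.

9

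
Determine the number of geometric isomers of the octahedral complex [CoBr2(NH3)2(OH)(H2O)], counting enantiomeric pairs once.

Systematic placement gives 6 geometric isomers: Br trans, NH3 cis; Br trans, NH3 trans; Br cis, NH3 cis (3 arrangements, 2 chiral); Br cis, NH3 trans.

6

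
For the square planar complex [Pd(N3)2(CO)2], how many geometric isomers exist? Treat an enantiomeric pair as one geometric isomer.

2

A square has two trans pairs of vertices; adjacent vertices are cis.
Working through the distinct placements yields 2 geometric isomers: N3 cis; N3 trans.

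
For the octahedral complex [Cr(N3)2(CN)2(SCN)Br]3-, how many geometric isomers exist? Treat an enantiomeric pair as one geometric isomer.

6

The six octahedral sites form three mutually perpendicular trans pairs.
The distinct arrangements are (6 in all): N3 cis, CN cis (3 arrangements, 2 chiral); N3 trans, CN cis; N3 cis, CN trans; N3 trans, CN trans.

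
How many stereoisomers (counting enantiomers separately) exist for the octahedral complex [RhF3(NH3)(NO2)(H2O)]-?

5

The six octahedral sites form three mutually perpendicular trans pairs.
Working through the distinct placements yields 4 geometric isomers: F mer (3 arrangements); F fac (chiral).
One of these lacks any improper symmetry element and so occurs as an enantiomeric pair, giving 4 + 1 = 5 stereoisomers in total.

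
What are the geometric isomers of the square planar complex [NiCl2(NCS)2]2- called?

cis and trans

In a square planar complex each vertex has one trans partner and two cis neighbours.
The distinct arrangements are (2 in all): Cl cis; Cl trans.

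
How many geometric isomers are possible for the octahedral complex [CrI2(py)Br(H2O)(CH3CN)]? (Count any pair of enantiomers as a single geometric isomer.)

9

The six octahedral sites form three mutually perpendicular trans pairs.
Systematic enumeration (placing each ligand type in turn and discarding arrangements equivalent by rotation or reflection) gives 9 geometric isomers.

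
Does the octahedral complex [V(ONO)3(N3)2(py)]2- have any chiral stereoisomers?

In an octahedral complex each vertex has one trans partner and four cis neighbours.
The distinct arrangements are (3 in all): ONO mer, N3 trans; ONO fac, N3 cis; ONO mer, N3 cis.
Each arrangement has an internal mirror plane or centre of symmetry, so none is chiral.

no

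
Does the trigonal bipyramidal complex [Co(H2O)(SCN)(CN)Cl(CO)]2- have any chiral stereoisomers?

yes

Systematic enumeration (placing each ligand type in turn and discarding arrangements equivalent by rotation or reflection) gives 10 geometric isomers.
Of these, 10 lack any improper symmetry element and so occur as enantiomeric pairs, giving 10 + 10 = 20 stereoisomers in total.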